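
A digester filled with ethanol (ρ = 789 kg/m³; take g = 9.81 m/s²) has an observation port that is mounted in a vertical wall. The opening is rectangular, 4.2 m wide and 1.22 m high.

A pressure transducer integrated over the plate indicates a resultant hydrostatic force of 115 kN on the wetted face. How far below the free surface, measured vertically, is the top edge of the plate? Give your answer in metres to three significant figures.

γ = ρg = 789 × 9.81 / 1000 = 7.74009 kN/m³.
A = 4.2 × 1.22 = 5.124 m².
From F = γ·h_c·A, the centroid depth is h_c = 115/(7.74009 × 5.124) = 2.89963 m.
The centroid lies 1.22/2 = 0.61 m below the top edge, so the top edge sits at h_top = 2.89963 − 0.61 = 2.28963 m below the surface.

d_top ≈ 2.29 m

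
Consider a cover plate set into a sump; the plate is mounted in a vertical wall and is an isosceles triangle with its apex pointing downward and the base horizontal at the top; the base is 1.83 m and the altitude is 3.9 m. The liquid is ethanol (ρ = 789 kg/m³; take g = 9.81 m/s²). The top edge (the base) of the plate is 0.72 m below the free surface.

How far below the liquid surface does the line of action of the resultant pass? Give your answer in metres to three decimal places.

γ = ρg = 789 × 9.81 / 1000 = 7.74009 kN/m³.
With the apex down, the centroid sits h/3 = 3.9/3 = 1.3 m below the base (the top edge), so the centroid depth is h_c = 0.72 + 1.3 = 2.02 m.
A = ½ × 1.83 × 3.9 = 3.5685 m².
Resultant F = γ·h_c·A = 7.74009 × 2.02 × 3.5685 = 55.7934 kN.
I_c = b·h³/36 = 1.83 × 3.9³/36 = 3.01538 m⁴.
Centre of pressure: y_p = y_c + I_c/(y_c·A) = 2.02 + 3.01538/(2.02 × 3.5685) = 2.02 + 0.418316 = 2.43832 m along the plane.

h_p = 2.438 m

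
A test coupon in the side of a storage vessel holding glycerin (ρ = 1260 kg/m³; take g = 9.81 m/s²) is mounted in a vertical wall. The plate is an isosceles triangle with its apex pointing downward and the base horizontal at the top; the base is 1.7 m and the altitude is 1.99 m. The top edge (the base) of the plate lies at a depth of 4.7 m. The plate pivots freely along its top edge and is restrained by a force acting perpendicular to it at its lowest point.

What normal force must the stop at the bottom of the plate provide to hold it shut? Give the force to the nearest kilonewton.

P ≈ 40 kN

γ = ρg = 1260 × 9.81 / 1000 = 12.3606 kN/m³.
With the apex down, the centroid sits h/3 = 1.99/3 = 0.663333 m below the base (the top edge), so the centroid depth is h_c = 4.7 + 0.663333 = 5.36333 m.
A = ½ × 1.7 × 1.99 = 1.6915 m².
Resultant F = γ·h_c·A = 12.3606 × 5.36333 × 1.6915 = 112.136 kN.
I_c = b·h³/36 = 1.7 × 1.99³/36 = 0.372139 m⁴.
Centre of pressure: y_p = y_c + I_c/(y_c·A) = 5.36333 + 0.372139/(5.36333 × 1.6915) = 5.36333 + 0.0410203 = 5.40435 m along the plane.
The resultant acts 0.663333 + 0.0410203 = 0.704353 m (along the plate) below the hinge at the top edge, so the moment about the hinge is M = F × 0.704353 = 112.136 × 0.704353 = 78.9833 kN·m.
A normal force at the bottom, 1.99 m from the hinge, must supply this moment: P = 78.9833/1.99 = 39.6901 kN.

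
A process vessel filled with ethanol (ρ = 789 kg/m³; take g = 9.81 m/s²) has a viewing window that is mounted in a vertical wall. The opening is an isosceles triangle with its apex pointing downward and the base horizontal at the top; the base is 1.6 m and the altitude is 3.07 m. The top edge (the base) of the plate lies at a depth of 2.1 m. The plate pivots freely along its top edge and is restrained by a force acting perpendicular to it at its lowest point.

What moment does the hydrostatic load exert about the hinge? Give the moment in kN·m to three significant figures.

M ≈ 70.7 kN·m

γ = ρg = 789 × 9.81 / 1000 = 7.74009 kN/m³.
With the apex down, the centroid sits h/3 = 3.07/3 = 1.02333 m below the base (the top edge), so the centroid depth is h_c = 2.1 + 1.02333 = 3.12333 m.
A = ½ × 1.6 × 3.07 = 2.456 m².
Resultant F = γ·h_c·A = 7.74009 × 3.12333 × 2.456 = 59.3734 kN.
I_c = b·h³/36 = 1.6 × 3.07³/36 = 1.28598 m⁴.
Centre of pressure: y_p = y_c + I_c/(y_c·A) = 3.12333 + 1.28598/(3.12333 × 2.456) = 3.12333 + 0.167644 = 3.29097 m along the plane.
The resultant acts 1.02333 + 0.167644 = 1.19097 m (along the plate) below the hinge at the top edge, so the moment about the hinge is M = F × 1.19097 = 59.3734 × 1.19097 = 70.7119 kN·m.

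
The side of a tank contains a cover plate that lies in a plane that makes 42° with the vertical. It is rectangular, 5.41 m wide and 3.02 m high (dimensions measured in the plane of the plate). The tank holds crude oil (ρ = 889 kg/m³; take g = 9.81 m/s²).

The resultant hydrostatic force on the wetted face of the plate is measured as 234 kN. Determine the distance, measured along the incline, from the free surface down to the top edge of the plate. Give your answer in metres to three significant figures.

y_top ≈ 0.700 m

γ = ρg = 889 × 9.81 / 1000 = 8.72109 kN/m³.
A = 5.41 × 3.02 = 16.3382 m².
From F = γ·h_c·A, the centroid depth is h_c = 234/(8.72109 × 16.3382) = 1.64226 m.
The plate makes 42° with the vertical, i.e. θ = 90° − 42° = 48° to the horizontal. Measuring y along the incline from the free-surface line, vertical depth h = y·sinθ with sinθ = 0.743145.
Along the incline, y_c = h_c/sinθ = 1.64226/0.743145 = 2.20988 m.
The centroid lies 3.02/2 = 1.51 m below the top edge, so the top edge sits at y_top = 2.20988 − 1.51 = 0.69988 m along the incline.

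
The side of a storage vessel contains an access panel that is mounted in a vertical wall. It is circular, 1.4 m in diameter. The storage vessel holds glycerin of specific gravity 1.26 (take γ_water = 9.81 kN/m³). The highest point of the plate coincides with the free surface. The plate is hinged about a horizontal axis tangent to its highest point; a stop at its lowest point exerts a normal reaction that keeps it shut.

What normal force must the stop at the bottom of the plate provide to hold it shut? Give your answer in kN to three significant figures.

P ≈ 8.32 kN

γ = 1.26 × 9.81 = 12.3606 kN/m³.
The centroid is at the centre, 0.7 m below the top of the plate, so the centroid depth is h_c = 0.7 m.
A = π(0.7)² = 1.53938 m².
Resultant F = γ·h_c·A = 12.3606 × 0.7 × 1.53938 = 13.3194 kN.
I_c = πr⁴/4 = π × 0.7⁴/4 = 0.188574 m⁴.
Centre of pressure: y_p = y_c + I_c/(y_c·A) = 0.7 + 0.188574/(0.7 × 1.53938) = 0.7 + 0.175 = 0.875 m along the plane.
The resultant acts 0.7 + 0.175 = 0.875 m (along the plate) below the hinge at the top edge, so the moment about the hinge is M = F × 0.875 = 13.3194 × 0.875 = 11.6545 kN·m.
A normal force at the bottom, 1.4 m from the hinge, must supply this moment: P = 11.6545/1.4 = 8.32464 kN.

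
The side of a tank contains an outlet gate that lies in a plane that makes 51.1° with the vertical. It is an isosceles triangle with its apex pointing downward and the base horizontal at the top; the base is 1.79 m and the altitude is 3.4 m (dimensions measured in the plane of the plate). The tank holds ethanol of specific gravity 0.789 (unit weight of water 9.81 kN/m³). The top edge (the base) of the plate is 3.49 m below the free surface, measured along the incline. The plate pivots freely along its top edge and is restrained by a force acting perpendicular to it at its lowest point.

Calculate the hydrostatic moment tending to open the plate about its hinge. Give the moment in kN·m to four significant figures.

γ = 0.789 × 9.81 = 7.74009 kN/m³.
The plate makes 51.1° with the vertical, i.e. θ = 90° − 51.1° = 38.9° to the horizontal. Measuring y along the incline from the free-surface line, vertical depth h = y·sinθ with sinθ = 0.627963.
With the apex down, the centroid sits h/3 = 3.4/3 = 1.13333 m below the base (the top edge), so y_c = 3.49 + 1.13333 = 4.62333 m and h_c = 4.62333 × 0.627963 = 2.90328 m.
A = ½ × 1.79 × 3.4 = 3.043 m².
Resultant F = γ·h_c·A = 7.74009 × 2.90328 × 3.043 = 68.3812 kN.
I_c = b·h³/36 = 1.79 × 3.4³/36 = 1.95428 m⁴.
Centre of pressure: y_p = y_c + I_c/(y_c·A) = 4.62333 + 1.95428/(4.62333 × 3.043) = 4.62333 + 0.138909 = 4.76224 m along the plane.
The resultant acts 1.13333 + 0.138909 = 1.27224 m (along the plate) below the hinge at the top edge, so the moment about the hinge is M = F × 1.27224 = 68.3812 × 1.27224 = 86.9973 kN·m.

M ≈ 87.00 kN·m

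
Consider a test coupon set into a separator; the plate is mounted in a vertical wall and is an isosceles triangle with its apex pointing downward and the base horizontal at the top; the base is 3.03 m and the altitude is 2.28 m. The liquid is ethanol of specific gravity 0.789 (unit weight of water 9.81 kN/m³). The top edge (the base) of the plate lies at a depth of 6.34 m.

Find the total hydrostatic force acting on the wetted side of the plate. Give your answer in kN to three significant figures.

F ≈ 190 kN

γ = 0.789 × 9.81 = 7.74009 kN/m³.
With the apex down, the centroid sits h/3 = 2.28/3 = 0.76 m below the base (the top edge), so the centroid depth is h_c = 6.34 + 0.76 = 7.1 m.
A = ½ × 3.03 × 2.28 = 3.4542 m².
Resultant F = γ·h_c·A = 7.74009 × 7.1 × 3.4542 = 189.824 kN.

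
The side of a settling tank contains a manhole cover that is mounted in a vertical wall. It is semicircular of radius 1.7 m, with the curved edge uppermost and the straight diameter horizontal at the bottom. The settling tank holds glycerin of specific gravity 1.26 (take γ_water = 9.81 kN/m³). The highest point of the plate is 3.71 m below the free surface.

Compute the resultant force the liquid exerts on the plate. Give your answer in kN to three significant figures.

F ≈ 263 kN

γ = 1.26 × 9.81 = 12.3606 kN/m³.
The centroid lies 4r/(3π) = 0.721502 m above the diameter, so r − 4r/(3π) = 1.7 − 0.721502 = 0.978498 m below the topmost point, so the centroid depth is h_c = 3.71 + 0.978498 = 4.6885 m.
A = πr²/2 = π × 1.7²/2 = 4.5396 m².
Resultant F = γ·h_c·A = 12.3606 × 4.6885 × 4.5396 = 263.082 kN.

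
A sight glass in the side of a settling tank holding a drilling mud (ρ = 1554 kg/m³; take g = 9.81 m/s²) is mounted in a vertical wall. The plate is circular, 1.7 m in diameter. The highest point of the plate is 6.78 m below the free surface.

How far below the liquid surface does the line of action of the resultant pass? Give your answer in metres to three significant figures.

h_p = 7.65 m

γ = ρg = 1554 × 9.81 / 1000 = 15.24474 kN/m³.
The centroid is at the centre, 0.85 m below the top of the plate, so the centroid depth is h_c = 6.78 + 0.85 = 7.63 m.
A = π(0.85)² = 2.2698 m².
Resultant F = γ·h_c·A = 15.24474 × 7.63 × 2.2698 = 264.017 kN.
I_c = πr⁴/4 = π × 0.85⁴/4 = 0.409983 m⁴.
Centre of pressure: y_p = y_c + I_c/(y_c·A) = 7.63 + 0.409983/(7.63 × 2.2698) = 7.63 + 0.023673 = 7.65367 m along the plane.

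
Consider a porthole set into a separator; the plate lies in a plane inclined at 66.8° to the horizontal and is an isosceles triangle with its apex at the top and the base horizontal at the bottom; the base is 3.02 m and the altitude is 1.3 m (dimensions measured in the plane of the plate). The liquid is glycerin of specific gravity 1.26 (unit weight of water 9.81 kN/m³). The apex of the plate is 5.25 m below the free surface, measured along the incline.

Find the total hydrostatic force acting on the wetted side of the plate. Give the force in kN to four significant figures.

γ = 1.26 × 9.81 = 12.3606 kN/m³.
Let θ = 66.8° be the plate's angle to the horizontal; measure y along the incline from where the plane meets the free surface. Vertical depth h = y·sinθ with sinθ = 0.919135.
With the apex up, the centroid sits 2h/3 = 2 × 1.3/3 = 0.866667 m below the apex, so y_c = 5.25 + 0.866667 = 6.11667 m and h_c = 6.11667 × 0.919135 = 5.62205 m.
A = ½ × 3.02 × 1.3 = 1.963 m².
Resultant F = γ·h_c·A = 12.3606 × 5.62205 × 1.963 = 136.413 kN.

F ≈ 136.4 kN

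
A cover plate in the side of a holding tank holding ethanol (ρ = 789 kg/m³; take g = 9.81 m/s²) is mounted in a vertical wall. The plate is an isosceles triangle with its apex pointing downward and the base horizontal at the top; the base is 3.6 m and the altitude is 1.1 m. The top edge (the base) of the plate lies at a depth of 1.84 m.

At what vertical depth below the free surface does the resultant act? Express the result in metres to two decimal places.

h_p = 2.24 m

γ = ρg = 789 × 9.81 / 1000 = 7.74009 kN/m³.
With the apex down, the centroid sits h/3 = 1.1/3 = 0.366667 m below the base (the top edge), so the centroid depth is h_c = 1.84 + 0.366667 = 2.20667 m.
A = ½ × 3.6 × 1.1 = 1.98 m².
Resultant F = γ·h_c·A = 7.74009 × 2.20667 × 1.98 = 33.8181 kN.
I_c = b·h³/36 = 3.6 × 1.1³/36 = 0.1331 m⁴.
Centre of pressure: y_p = y_c + I_c/(y_c·A) = 2.20667 + 0.1331/(2.20667 × 1.98) = 2.20667 + 0.0304632 = 2.23713 m along the plane.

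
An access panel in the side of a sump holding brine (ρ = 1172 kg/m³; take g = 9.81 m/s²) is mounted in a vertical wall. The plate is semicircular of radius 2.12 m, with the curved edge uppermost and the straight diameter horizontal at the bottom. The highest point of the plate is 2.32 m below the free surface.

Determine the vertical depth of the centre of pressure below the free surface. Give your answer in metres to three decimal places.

γ = ρg = 1172 × 9.81 / 1000 = 11.49732 kN/m³.
The centroid lies 4r/(3π) = 0.899756 m above the diameter, so r − 4r/(3π) = 2.12 − 0.899756 = 1.22024 m below the topmost point, so the centroid depth is h_c = 2.32 + 1.22024 = 3.54024 m.
A = πr²/2 = π × 2.12²/2 = 7.05979 m².
Resultant F = γ·h_c·A = 11.49732 × 3.54024 × 7.05979 = 287.357 kN.
I_c = (π/8 − 8/(9π))·r⁴ = 0.109757 × 2.12⁴ = 2.21705 m⁴.
Centre of pressure: y_p = y_c + I_c/(y_c·A) = 3.54024 + 2.21705/(3.54024 × 7.05979) = 3.54024 + 0.0887056 = 3.62895 m along the plane.

h_p = 3.629 m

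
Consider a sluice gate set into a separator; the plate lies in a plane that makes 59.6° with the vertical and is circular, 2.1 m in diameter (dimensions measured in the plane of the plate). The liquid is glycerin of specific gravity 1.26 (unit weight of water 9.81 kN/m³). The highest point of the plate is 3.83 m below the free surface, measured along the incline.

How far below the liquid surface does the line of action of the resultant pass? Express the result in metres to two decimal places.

γ = 1.26 × 9.81 = 12.3606 kN/m³.
The plate makes 59.6° with the vertical, i.e. θ = 90° − 59.6° = 30.4° to the horizontal. Measuring y along the incline from the free-surface line, vertical depth h = y·sinθ with sinθ = 0.506034.
The centroid is at the centre, 1.05 m below the top of the plate, so y_c = 3.83 + 1.05 = 4.88 m and h_c = 4.88 × 0.506034 = 2.46945 m.
A = π(1.05)² = 3.46361 m².
Resultant F = γ·h_c·A = 12.3606 × 2.46945 × 3.46361 = 105.723 kN.
I_c = πr⁴/4 = π × 1.05⁴/4 = 0.954656 m⁴.
Centre of pressure: y_p = y_c + I_c/(y_c·A) = 4.88 + 0.954656/(4.88 × 3.46361) = 4.88 + 0.0564804 = 4.93648 m along the plane.
Vertically, h_p = y_p·sinθ = 4.93648 × 0.506034 = 2.49803 m.

h_p = 2.50 m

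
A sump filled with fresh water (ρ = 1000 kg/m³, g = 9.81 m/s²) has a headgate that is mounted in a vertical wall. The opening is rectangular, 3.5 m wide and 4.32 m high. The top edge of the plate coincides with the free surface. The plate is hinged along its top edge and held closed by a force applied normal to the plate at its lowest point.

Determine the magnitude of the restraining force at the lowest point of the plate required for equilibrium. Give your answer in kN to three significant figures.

P ≈ 214 kN

γ = ρg = 1000 × 9.81 = 9810 N/m³ = 9.81 kN/m³.
The centroid lies 4.32/2 = 2.16 m below the top edge, so the centroid depth is h_c = 2.16 m.
A = 3.5 × 4.32 = 15.12 m².
Resultant F = γ·h_c·A = 9.81 × 2.16 × 15.12 = 320.387 kN.
I_c = b·h³/12 = 3.5 × 4.32³/12 = 23.5146 m⁴.
Centre of pressure: y_p = y_c + I_c/(y_c·A) = 2.16 + 23.5146/(2.16 × 15.12) = 2.16 + 0.719999 = 2.88 m along the plane.
The resultant acts 2.16 + 0.719999 = 2.88 m (along the plate) below the hinge at the top edge, so the moment about the hinge is M = F × 2.88 = 320.387 × 2.88 = 922.715 kN·m.
A normal force at the bottom, 4.32 m from the hinge, must supply this moment: P = 922.715/4.32 = 213.591 kN.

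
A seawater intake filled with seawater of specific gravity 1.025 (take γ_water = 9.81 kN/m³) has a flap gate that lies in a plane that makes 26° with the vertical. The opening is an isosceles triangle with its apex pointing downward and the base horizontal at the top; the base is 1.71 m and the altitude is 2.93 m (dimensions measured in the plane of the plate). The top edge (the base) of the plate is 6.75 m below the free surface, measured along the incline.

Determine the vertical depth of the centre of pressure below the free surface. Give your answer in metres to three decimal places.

γ = 1.025 × 9.81 = 10.05525 kN/m³.
The plate makes 26° with the vertical, i.e. θ = 90° − 26° = 64° to the horizontal. Measuring y along the incline from the free-surface line, vertical depth h = y·sinθ with sinθ = 0.898794.
With the apex down, the centroid sits h/3 = 2.93/3 = 0.976667 m below the base (the top edge), so y_c = 6.75 + 0.976667 = 7.72667 m and h_c = 7.72667 × 0.898794 = 6.94468 m.
A = ½ × 1.71 × 2.93 = 2.50515 m².
Resultant F = γ·h_c·A = 10.05525 × 6.94468 × 2.50515 = 174.936 kN.
I_c = b·h³/36 = 1.71 × 2.93³/36 = 1.1948 m⁴.
Centre of pressure: y_p = y_c + I_c/(y_c·A) = 7.72667 + 1.1948/(7.72667 × 2.50515) = 7.72667 + 0.0617261 = 7.7884 m along the plane.
Vertically, h_p = y_p·sinθ = 7.7884 × 0.898794 = 7.00017 m.

h_p = 7.000 m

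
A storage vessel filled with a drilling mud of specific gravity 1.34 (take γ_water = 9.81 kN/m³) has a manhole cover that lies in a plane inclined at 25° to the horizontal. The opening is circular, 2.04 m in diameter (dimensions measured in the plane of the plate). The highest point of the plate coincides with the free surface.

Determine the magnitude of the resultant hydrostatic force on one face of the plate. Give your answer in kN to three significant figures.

γ = 1.34 × 9.81 = 13.1454 kN/m³.
Let θ = 25° be the plate's angle to the horizontal; measure y along the incline from where the plane meets the free surface. Vertical depth h = y·sinθ with sinθ = 0.422618.
The centroid is at the centre, 1.02 m below the top of the plate, so y_c = 1.02 m and h_c = 1.02 × 0.422618 = 0.43107 m.
A = π(1.02)² = 3.26851 m².
Resultant F = γ·h_c·A = 13.1454 × 0.43107 × 3.26851 = 18.5213 kN.

F ≈ 18.5 kN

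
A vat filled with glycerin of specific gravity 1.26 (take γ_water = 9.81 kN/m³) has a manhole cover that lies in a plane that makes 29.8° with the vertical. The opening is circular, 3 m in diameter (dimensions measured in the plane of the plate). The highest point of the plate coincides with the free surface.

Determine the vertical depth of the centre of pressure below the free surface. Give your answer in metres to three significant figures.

γ = 1.26 × 9.81 = 12.3606 kN/m³.
The plate makes 29.8° with the vertical, i.e. θ = 90° − 29.8° = 60.2° to the horizontal. Measuring y along the incline from the free-surface line, vertical depth h = y·sinθ with sinθ = 0.867765.
The centroid is at the centre, 1.5 m below the top of the plate, so y_c = 1.5 m and h_c = 1.5 × 0.867765 = 1.30165 m.
A = π(1.5)² = 7.06858 m².
Resultant F = γ·h_c·A = 12.3606 × 1.30165 × 7.06858 = 113.728 kN.
I_c = πr⁴/4 = π × 1.5⁴/4 = 3.97608 m⁴.
Centre of pressure: y_p = y_c + I_c/(y_c·A) = 1.5 + 3.97608/(1.5 × 7.06858) = 1.5 + 0.375 = 1.875 m along the plane.
Vertically, h_p = y_p·sinθ = 1.875 × 0.867765 = 1.62706 m.

h_p = 1.63 m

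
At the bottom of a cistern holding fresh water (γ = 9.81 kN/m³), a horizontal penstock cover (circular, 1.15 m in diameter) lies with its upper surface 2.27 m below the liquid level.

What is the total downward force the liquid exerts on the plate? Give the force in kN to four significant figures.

γ = 9.81 kN/m³.
The plate is horizontal, so pressure is uniform at p = γ·h = 9.81 × 2.27 = 22.2687 kN/m².
A = π(0.575)² = 1.03869 m².
F = p·A = 22.2687 × 1.03869 = 23.1303 kN.

F ≈ 23.13 kN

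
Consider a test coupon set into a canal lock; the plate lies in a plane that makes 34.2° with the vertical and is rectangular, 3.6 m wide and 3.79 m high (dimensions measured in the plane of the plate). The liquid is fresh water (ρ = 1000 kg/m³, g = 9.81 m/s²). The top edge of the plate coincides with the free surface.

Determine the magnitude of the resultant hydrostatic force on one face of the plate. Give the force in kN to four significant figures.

F ≈ 209.8 kN

γ = ρg = 1000 × 9.81 = 9810 N/m³ = 9.81 kN/m³.
The plate makes 34.2° with the vertical, i.e. θ = 90° − 34.2° = 55.8° to the horizontal. Measuring y along the incline from the free-surface line, vertical depth h = y·sinθ with sinθ = 0.827081.
The centroid lies 3.79/2 = 1.895 m below the top edge, so y_c = 1.895 m and h_c = 1.895 × 0.827081 = 1.56732 m.
A = 3.6 × 3.79 = 13.644 m².
Resultant F = γ·h_c·A = 9.81 × 1.56732 × 13.644 = 209.782 kN.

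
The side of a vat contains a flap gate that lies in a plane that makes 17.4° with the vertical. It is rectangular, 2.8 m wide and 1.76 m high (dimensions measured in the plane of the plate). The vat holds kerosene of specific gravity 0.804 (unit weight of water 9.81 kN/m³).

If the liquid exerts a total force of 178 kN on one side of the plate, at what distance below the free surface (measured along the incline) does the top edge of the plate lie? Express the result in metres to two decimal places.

y_top ≈ 3.92 m

γ = 0.804 × 9.81 = 7.88724 kN/m³.
A = 2.8 × 1.76 = 4.928 m².
From F = γ·h_c·A, the centroid depth is h_c = 178/(7.88724 × 4.928) = 4.57957 m.
The plate makes 17.4° with the vertical, i.e. θ = 90° − 17.4° = 72.6° to the horizontal. Measuring y along the incline from the free-surface line, vertical depth h = y·sinθ with sinθ = 0.954240.
Along the incline, y_c = h_c/sinθ = 4.57957/0.954240 = 4.79918 m.
The centroid lies 1.76/2 = 0.88 m below the top edge, so the top edge sits at y_top = 4.79918 − 0.88 = 3.91918 m along the incline.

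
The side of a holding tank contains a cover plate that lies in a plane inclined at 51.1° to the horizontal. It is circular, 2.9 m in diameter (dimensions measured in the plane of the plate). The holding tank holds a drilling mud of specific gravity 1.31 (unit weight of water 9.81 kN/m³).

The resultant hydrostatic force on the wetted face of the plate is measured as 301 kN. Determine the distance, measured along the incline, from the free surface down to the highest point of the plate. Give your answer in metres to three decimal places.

γ = 1.31 × 9.81 = 12.8511 kN/m³.
A = π(1.45)² = 6.6052 m².
From F = γ·h_c·A, the centroid depth is h_c = 301/(12.8511 × 6.6052) = 3.54601 m.
Let θ = 51.1° be the plate's angle to the horizontal; measure y along the incline from where the plane meets the free surface. Vertical depth h = y·sinθ with sinθ = 0.778243.
Along the incline, y_c = h_c/sinθ = 3.54601/0.778243 = 4.55643 m.
The centroid is at the centre, 1.45 m below the top of the plate, so the highest point sits at y_top = 4.55643 − 1.45 = 3.10643 m along the incline.

y_top ≈ 3.106 m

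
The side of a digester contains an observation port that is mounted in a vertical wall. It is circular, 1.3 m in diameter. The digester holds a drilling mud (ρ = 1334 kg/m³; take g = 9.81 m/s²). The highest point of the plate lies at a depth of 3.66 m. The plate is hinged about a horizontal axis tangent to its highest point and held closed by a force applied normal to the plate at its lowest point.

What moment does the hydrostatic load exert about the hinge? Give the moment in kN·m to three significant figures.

M ≈ 50.5 kN·m

γ = ρg = 1334 × 9.81 / 1000 = 13.08654 kN/m³.
The centroid is at the centre, 0.65 m below the top of the plate, so the centroid depth is h_c = 3.66 + 0.65 = 4.31 m.
A = π(0.65)² = 1.32732 m².
Resultant F = γ·h_c·A = 13.08654 × 4.31 × 1.32732 = 74.8648 kN.
I_c = πr⁴/4 = π × 0.65⁴/4 = 0.140198 m⁴.
Centre of pressure: y_p = y_c + I_c/(y_c·A) = 4.31 + 0.140198/(4.31 × 1.32732) = 4.31 + 0.0245069 = 4.33451 m along the plane.
The resultant acts 0.65 + 0.0245069 = 0.674507 m (along the plate) below the hinge at the top edge, so the moment about the hinge is M = F × 0.674507 = 74.8648 × 0.674507 = 50.4968 kN·m.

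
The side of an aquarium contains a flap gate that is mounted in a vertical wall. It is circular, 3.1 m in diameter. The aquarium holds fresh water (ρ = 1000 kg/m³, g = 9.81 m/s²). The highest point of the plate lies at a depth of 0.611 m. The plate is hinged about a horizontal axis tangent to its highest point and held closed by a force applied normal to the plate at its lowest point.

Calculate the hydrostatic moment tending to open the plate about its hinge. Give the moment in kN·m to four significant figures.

M ≈ 292.5 kN·m

γ = ρg = 1000 × 9.81 = 9810 N/m³ = 9.81 kN/m³.
The centroid is at the centre, 1.55 m below the top of the plate, so the centroid depth is h_c = 0.611 + 1.55 = 2.161 m.
A = π(1.55)² = 7.54768 m².
Resultant F = γ·h_c·A = 9.81 × 2.161 × 7.54768 = 160.006 kN.
I_c = πr⁴/4 = π × 1.55⁴/4 = 4.53332 m⁴.
Centre of pressure: y_p = y_c + I_c/(y_c·A) = 2.161 + 4.53332/(2.161 × 7.54768) = 2.161 + 0.277938 = 2.43894 m along the plane.
The resultant acts 1.55 + 0.277938 = 1.82794 m (along the plate) below the hinge at the top edge, so the moment about the hinge is M = F × 1.82794 = 160.006 × 1.82794 = 292.481 kN·m.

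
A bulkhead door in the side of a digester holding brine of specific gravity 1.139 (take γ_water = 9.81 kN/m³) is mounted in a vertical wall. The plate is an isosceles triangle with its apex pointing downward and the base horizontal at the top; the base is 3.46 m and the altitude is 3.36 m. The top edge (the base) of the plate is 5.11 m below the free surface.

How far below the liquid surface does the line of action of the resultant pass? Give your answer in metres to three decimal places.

γ = 1.139 × 9.81 = 11.17359 kN/m³.
With the apex down, the centroid sits h/3 = 3.36/3 = 1.12 m below the base (the top edge), so the centroid depth is h_c = 5.11 + 1.12 = 6.23 m.
A = ½ × 3.46 × 3.36 = 5.8128 m².
Resultant F = γ·h_c·A = 11.17359 × 6.23 × 5.8128 = 404.638 kN.
I_c = b·h³/36 = 3.46 × 3.36³/36 = 3.64579 m⁴.
Centre of pressure: y_p = y_c + I_c/(y_c·A) = 6.23 + 3.64579/(6.23 × 5.8128) = 6.23 + 0.100674 = 6.33067 m along the plane.

h_p = 6.331 m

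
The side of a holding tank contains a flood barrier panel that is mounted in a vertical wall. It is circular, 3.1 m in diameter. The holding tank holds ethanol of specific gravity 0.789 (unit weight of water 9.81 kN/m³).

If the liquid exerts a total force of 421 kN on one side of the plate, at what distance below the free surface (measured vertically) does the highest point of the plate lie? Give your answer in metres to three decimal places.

γ = 0.789 × 9.81 = 7.74009 kN/m³.
A = π(1.55)² = 7.54768 m².
From F = γ·h_c·A, the centroid depth is h_c = 421/(7.74009 × 7.54768) = 7.20647 m.
The centroid is at the centre, 1.55 m below the top of the plate, so the highest point sits at h_top = 7.20647 − 1.55 = 5.65647 m below the surface.

d_top ≈ 5.656 m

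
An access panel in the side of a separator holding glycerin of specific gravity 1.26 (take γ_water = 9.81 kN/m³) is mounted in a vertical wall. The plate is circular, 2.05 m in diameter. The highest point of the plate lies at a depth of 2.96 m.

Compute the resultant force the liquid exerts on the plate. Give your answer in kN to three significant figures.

γ = 1.26 × 9.81 = 12.3606 kN/m³.
The centroid is at the centre, 1.025 m below the top of the plate, so the centroid depth is h_c = 2.96 + 1.025 = 3.985 m.
A = π(1.025)² = 3.30064 m².
Resultant F = γ·h_c·A = 12.3606 × 3.985 × 3.30064 = 162.58 kN.

F ≈ 163 kN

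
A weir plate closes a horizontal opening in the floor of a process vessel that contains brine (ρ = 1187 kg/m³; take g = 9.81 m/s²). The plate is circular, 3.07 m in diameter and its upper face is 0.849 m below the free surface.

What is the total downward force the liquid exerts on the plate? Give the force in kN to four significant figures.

F ≈ 73.18 kN

γ = ρg = 1187 × 9.81 / 1000 = 11.64447 kN/m³.
The plate is horizontal, so pressure is uniform at p = γ·h = 11.64447 × 0.849 = 9.88616 kN/m².
A = π(1.535)² = 7.4023 m².
F = p·A = 9.88616 × 7.4023 = 73.1803 kN.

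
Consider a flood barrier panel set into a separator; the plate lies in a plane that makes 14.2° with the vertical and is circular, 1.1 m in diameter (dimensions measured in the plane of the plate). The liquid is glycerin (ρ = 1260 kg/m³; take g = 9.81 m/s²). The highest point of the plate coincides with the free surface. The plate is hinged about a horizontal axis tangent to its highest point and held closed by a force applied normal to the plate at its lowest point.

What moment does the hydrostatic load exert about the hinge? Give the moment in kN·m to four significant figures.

γ = ρg = 1260 × 9.81 / 1000 = 12.3606 kN/m³.
The plate makes 14.2° with the vertical, i.e. θ = 90° − 14.2° = 75.8° to the horizontal. Measuring y along the incline from the free-surface line, vertical depth h = y·sinθ with sinθ = 0.969445.
The centroid is at the centre, 0.55 m below the top of the plate, so y_c = 0.55 m and h_c = 0.55 × 0.969445 = 0.533195 m.
A = π(0.55)² = 0.950332 m².
Resultant F = γ·h_c·A = 12.3606 × 0.533195 × 0.950332 = 6.26327 kN.
I_c = πr⁴/4 = π × 0.55⁴/4 = 0.0718688 m⁴.
Centre of pressure: y_p = y_c + I_c/(y_c·A) = 0.55 + 0.0718688/(0.55 × 0.950332) = 0.55 + 0.1375 = 0.6875 m along the plane.
The resultant acts 0.55 + 0.1375 = 0.6875 m (along the plate) below the hinge at the top edge, so the moment about the hinge is M = F × 0.6875 = 6.26327 × 0.6875 = 4.306 kN·m.

M ≈ 4.306 kN·m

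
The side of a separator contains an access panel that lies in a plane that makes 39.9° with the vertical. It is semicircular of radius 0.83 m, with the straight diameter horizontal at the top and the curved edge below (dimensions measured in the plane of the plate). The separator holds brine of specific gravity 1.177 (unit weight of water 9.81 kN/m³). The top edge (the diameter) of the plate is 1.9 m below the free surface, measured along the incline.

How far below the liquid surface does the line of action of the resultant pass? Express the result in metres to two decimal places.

γ = 1.177 × 9.81 = 11.54637 kN/m³.
The plate makes 39.9° with the vertical, i.e. θ = 90° − 39.9° = 50.1° to the horizontal. Measuring y along the incline from the free-surface line, vertical depth h = y·sinθ with sinθ = 0.767165.
The centroid of a semicircle lies 4r/(3π) = 0.352263 m from the diameter, here below the top edge, so y_c = 1.9 + 0.352263 = 2.25226 m and h_c = 2.25226 × 0.767165 = 1.72786 m.
A = πr²/2 = π × 0.83²/2 = 1.08212 m².
Resultant F = γ·h_c·A = 11.54637 × 1.72786 × 1.08212 = 21.5888 kN.
I_c = (π/8 − 8/(9π))·r⁴ = 0.109757 × 0.83⁴ = 0.0520888 m⁴.
Centre of pressure: y_p = y_c + I_c/(y_c·A) = 2.25226 + 0.0520888/(2.25226 × 1.08212) = 2.25226 + 0.0213723 = 2.27363 m along the plane.
Vertically, h_p = y_p·sinθ = 2.27363 × 0.767165 = 1.74425 m.

h_p = 1.74 m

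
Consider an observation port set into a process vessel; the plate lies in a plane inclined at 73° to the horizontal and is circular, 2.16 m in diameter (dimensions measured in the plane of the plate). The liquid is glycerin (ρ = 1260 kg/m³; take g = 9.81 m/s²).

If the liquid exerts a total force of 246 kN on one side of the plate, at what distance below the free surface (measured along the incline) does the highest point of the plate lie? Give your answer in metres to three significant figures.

y_top ≈ 4.60 m

γ = ρg = 1260 × 9.81 / 1000 = 12.3606 kN/m³.
A = π(1.08)² = 3.66435 m².
From F = γ·h_c·A, the centroid depth is h_c = 246/(12.3606 × 3.66435) = 5.43124 m.
Let θ = 73° be the plate's angle to the horizontal; measure y along the incline from where the plane meets the free surface. Vertical depth h = y·sinθ with sinθ = 0.956305.
Along the incline, y_c = h_c/sinθ = 5.43124/0.956305 = 5.6794 m.
The centroid is at the centre, 1.08 m below the top of the plate, so the highest point sits at y_top = 5.6794 − 1.08 = 4.5994 m along the incline.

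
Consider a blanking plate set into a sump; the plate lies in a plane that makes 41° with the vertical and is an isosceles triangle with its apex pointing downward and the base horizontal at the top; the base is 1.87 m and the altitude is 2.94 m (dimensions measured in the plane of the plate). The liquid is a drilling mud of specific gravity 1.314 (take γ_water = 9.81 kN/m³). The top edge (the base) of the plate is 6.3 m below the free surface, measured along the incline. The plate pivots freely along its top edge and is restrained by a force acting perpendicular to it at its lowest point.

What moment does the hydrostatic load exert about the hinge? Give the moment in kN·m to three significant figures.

M ≈ 204 kN·m

γ = 1.314 × 9.81 = 12.89034 kN/m³.
The plate makes 41° with the vertical, i.e. θ = 90° − 41° = 49° to the horizontal. Measuring y along the incline from the free-surface line, vertical depth h = y·sinθ with sinθ = 0.754710.
With the apex down, the centroid sits h/3 = 2.94/3 = 0.98 m below the base (the top edge), so y_c = 6.3 + 0.98 = 7.28 m and h_c = 7.28 × 0.754710 = 5.49429 m.
A = ½ × 1.87 × 2.94 = 2.7489 m².
Resultant F = γ·h_c·A = 12.89034 × 5.49429 × 2.7489 = 194.686 kN.
I_c = b·h³/36 = 1.87 × 2.94³/36 = 1.32002 m⁴.
Centre of pressure: y_p = y_c + I_c/(y_c·A) = 7.28 + 1.32002/(7.28 × 2.7489) = 7.28 + 0.0659614 = 7.34596 m along the plane.
The resultant acts 0.98 + 0.0659614 = 1.04596 m (along the plate) below the hinge at the top edge, so the moment about the hinge is M = F × 1.04596 = 194.686 × 1.04596 = 203.634 kN·m.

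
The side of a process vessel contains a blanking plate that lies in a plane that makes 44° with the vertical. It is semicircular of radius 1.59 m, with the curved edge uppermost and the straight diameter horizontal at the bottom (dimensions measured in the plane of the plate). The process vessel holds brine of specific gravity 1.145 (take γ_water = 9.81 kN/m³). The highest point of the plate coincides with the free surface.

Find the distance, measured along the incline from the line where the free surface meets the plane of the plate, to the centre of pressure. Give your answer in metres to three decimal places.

y_p = 1.108 m

γ = 1.145 × 9.81 = 11.23245 kN/m³.
The plate makes 44° with the vertical, i.e. θ = 90° − 44° = 46° to the horizontal. Measuring y along the incline from the free-surface line, vertical depth h = y·sinθ with sinθ = 0.719340.
The centroid lies 4r/(3π) = 0.674817 m above the diameter, so r − 4r/(3π) = 1.59 − 0.674817 = 0.915183 m below the topmost point, so y_c = 0.915183 m and h_c = 0.915183 × 0.719340 = 0.658328 m.
A = πr²/2 = π × 1.59²/2 = 3.97113 m².
Resultant F = γ·h_c·A = 11.23245 × 0.658328 × 3.97113 = 29.3651 kN.
I_c = (π/8 − 8/(9π))·r⁴ = 0.109757 × 1.59⁴ = 0.701489 m⁴.
Centre of pressure: y_p = y_c + I_c/(y_c·A) = 0.915183 + 0.701489/(0.915183 × 3.97113) = 0.915183 + 0.193018 = 1.1082 m along the plane.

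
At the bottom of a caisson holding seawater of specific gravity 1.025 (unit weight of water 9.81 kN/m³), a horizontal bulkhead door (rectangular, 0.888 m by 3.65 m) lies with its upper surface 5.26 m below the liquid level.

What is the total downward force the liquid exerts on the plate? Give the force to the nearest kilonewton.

γ = 1.025 × 9.81 = 10.05525 kN/m³.
The plate is horizontal, so pressure is uniform at p = γ·h = 10.05525 × 5.26 = 52.8906 kN/m².
A = 0.888 × 3.65 = 3.2412 m².
F = p·A = 52.8906 × 3.2412 = 171.429 kN.

F ≈ 171 kN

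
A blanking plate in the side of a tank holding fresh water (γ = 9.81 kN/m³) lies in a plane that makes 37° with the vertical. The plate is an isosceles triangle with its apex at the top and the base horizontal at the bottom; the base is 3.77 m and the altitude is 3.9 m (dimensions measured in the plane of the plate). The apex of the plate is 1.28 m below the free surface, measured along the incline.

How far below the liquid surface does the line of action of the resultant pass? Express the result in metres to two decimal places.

h_p = 3.27 m

γ = 9.81 kN/m³.
The plate makes 37° with the vertical, i.e. θ = 90° − 37° = 53° to the horizontal. Measuring y along the incline from the free-surface line, vertical depth h = y·sinθ with sinθ = 0.798636.
With the apex up, the centroid sits 2h/3 = 2 × 3.9/3 = 2.6 m below the apex, so y_c = 1.28 + 2.6 = 3.88 m and h_c = 3.88 × 0.798636 = 3.09871 m.
A = ½ × 3.77 × 3.9 = 7.3515 m².
Resultant F = γ·h_c·A = 9.81 × 3.09871 × 7.3515 = 223.473 kN.
I_c = b·h³/36 = 3.77 × 3.9³/36 = 6.21202 m⁴.
Centre of pressure: y_p = y_c + I_c/(y_c·A) = 3.88 + 6.21202/(3.88 × 7.3515) = 3.88 + 0.217784 = 4.09778 m along the plane.
Vertically, h_p = y_p·sinθ = 4.09778 × 0.798636 = 3.27263 m.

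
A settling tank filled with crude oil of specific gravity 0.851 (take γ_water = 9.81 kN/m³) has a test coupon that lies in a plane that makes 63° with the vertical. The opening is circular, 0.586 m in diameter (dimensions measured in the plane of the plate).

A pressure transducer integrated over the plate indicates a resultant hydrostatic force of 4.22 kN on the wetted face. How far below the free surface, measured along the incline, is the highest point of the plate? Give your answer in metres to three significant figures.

γ = 0.851 × 9.81 = 8.34831 kN/m³.
A = π(0.293)² = 0.269703 m².
From F = γ·h_c·A, the centroid depth is h_c = 4.22/(8.34831 × 0.269703) = 1.87425 m.
The plate makes 63° with the vertical, i.e. θ = 90° − 63° = 27° to the horizontal. Measuring y along the incline from the free-surface line, vertical depth h = y·sinθ with sinθ = 0.453990.
Along the incline, y_c = h_c/sinθ = 1.87425/0.453990 = 4.12839 m.
The centroid is at the centre, 0.293 m below the top of the plate, so the highest point sits at y_top = 4.12839 − 0.293 = 3.83539 m along the incline.

y_top ≈ 3.84 m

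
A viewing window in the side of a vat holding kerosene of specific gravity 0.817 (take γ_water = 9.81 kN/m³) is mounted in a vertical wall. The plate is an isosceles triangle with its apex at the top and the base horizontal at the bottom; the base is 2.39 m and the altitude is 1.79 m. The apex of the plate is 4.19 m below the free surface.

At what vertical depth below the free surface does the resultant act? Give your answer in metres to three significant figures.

γ = 0.817 × 9.81 = 8.01477 kN/m³.
With the apex up, the centroid sits 2h/3 = 2 × 1.79/3 = 1.19333 m below the apex, so the centroid depth is h_c = 4.19 + 1.19333 = 5.38333 m.
A = ½ × 2.39 × 1.79 = 2.13905 m².
Resultant F = γ·h_c·A = 8.01477 × 5.38333 × 2.13905 = 92.2918 kN.
I_c = b·h³/36 = 2.39 × 1.79³/36 = 0.380763 m⁴.
Centre of pressure: y_p = y_c + I_c/(y_c·A) = 5.38333 + 0.380763/(5.38333 × 2.13905) = 5.38333 + 0.0330661 = 5.4164 m along the plane.

h_p = 5.42 m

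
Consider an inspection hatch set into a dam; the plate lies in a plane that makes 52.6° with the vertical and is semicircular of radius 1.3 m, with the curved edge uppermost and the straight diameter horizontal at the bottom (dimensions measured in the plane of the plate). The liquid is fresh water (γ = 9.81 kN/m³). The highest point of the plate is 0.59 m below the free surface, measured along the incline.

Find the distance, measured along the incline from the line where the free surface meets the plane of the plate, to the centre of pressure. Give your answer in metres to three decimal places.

y_p = 1.427 m

γ = 9.81 kN/m³.
The plate makes 52.6° with the vertical, i.e. θ = 90° − 52.6° = 37.4° to the horizontal. Measuring y along the incline from the free-surface line, vertical depth h = y·sinθ with sinθ = 0.607376.
The centroid lies 4r/(3π) = 0.551737 m above the diameter, so r − 4r/(3π) = 1.3 − 0.551737 = 0.748263 m below the topmost point, so y_c = 0.59 + 0.748263 = 1.33826 m and h_c = 1.33826 × 0.607376 = 0.812827 m.
A = πr²/2 = π × 1.3²/2 = 2.65465 m².
Resultant F = γ·h_c·A = 9.81 × 0.812827 × 2.65465 = 21.1677 kN.
I_c = (π/8 − 8/(9π))·r⁴ = 0.109757 × 1.3⁴ = 0.313477 m⁴.
Centre of pressure: y_p = y_c + I_c/(y_c·A) = 1.33826 + 0.313477/(1.33826 × 2.65465) = 1.33826 + 0.0882385 = 1.4265 m along the plane.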